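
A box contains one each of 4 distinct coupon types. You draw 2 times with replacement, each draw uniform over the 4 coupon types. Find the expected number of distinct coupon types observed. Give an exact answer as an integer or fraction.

7/4

Let Xⱼ=1 if type j appears at least once. P(Xⱼ=1) = 1 − ((4−1)/4)^2 = 7/16.
E[#distinct] = 4·7/16 = 7/4.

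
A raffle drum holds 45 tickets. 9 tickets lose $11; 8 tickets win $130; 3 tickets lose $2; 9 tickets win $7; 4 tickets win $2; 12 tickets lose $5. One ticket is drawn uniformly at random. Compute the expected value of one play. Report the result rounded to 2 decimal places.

$21.02

E[payout] = (9/45)·(-11) + (8/45)·130 + (3/45)·(-2) + (9/45)·7 + (4/45)·2 + (12/45)·(-5) = 946/45
≈ $21.02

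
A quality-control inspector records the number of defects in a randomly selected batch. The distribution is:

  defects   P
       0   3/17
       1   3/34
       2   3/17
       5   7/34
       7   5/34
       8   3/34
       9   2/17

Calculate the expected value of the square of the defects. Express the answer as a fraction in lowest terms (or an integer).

E[X²] = (3/17)·0 + (3/34)·1 + (3/17)·4 + (7/34)·25 + (5/34)·49 + (3/34)·64 + (2/17)·81
     = 963/34

963/34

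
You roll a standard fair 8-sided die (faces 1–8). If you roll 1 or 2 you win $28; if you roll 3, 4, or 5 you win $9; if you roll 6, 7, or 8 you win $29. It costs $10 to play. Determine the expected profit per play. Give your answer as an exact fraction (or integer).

45/4 dollars

E[payout] = (3/8)·9 + (1/4)·28 + (3/8)·29 = 85/4
Expected profit = 85/4 − 10 = 45/4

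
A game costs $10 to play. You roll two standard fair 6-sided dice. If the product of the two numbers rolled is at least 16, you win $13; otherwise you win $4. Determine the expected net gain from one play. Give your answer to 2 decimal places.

-$3.25

E[payout] = (25/36)·4 + (11/36)·13 = 27/4
Expected profit = 27/4 − 10 = -13/4 ≈ -$3.25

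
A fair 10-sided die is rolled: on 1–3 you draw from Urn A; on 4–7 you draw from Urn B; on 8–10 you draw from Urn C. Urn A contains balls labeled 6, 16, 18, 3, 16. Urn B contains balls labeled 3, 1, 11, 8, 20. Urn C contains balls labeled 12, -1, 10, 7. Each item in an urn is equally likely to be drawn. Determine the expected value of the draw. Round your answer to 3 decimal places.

E[X | Urn A] = (6 + 16 + 18 + 3 + 16)/5 = 59/5
E[X | Urn B] = (3 + 1 + 11 + 8 + 20)/5 = 43/5
E[X | Urn C] = (12 − 1 + 10 + 7)/4 = 7
E[X] = (3/10)·59/5 + (2/5)·43/5 + (3/10)·7 = 227/25 ≈ 9.080

9.080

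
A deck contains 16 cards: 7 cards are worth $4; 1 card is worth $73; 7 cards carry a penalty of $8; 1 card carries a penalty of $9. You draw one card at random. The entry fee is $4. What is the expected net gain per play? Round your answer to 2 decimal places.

E[payout] = (7/16)·4 + (1/16)·73 + (7/16)·(-8) + (1/16)·(-9) = 9/4
Expected profit = 9/4 − 4 = -7/4 ≈ -$1.75

-$1.75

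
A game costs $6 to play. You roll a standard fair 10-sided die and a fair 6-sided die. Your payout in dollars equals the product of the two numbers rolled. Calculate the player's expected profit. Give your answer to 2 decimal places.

Distribution of the product of the two numbers rolled: 1 w.p. 1/60, 2 w.p. 1/30, 3 w.p. 1/30, 4 w.p. 1/20, 5 w.p. 1/30, 6 w.p. 1/15, …
E[payout] = (1/60)·1 + (1/30)·2 + (1/30)·3 + (1/20)·4 + (1/30)·5 + (1/15)·6 + (1/60)·7 + (1/20)·8 + (1/30)·9 + (1/20)·10 + (1/15)·12 + (1/60)·14 + (1/30)·15 + (1/30)·16 + (1/20)·18 + (1/20)·20 + (1/60)·21 + (1/20)·24 + (1/60)·25 + (1/60)·27 + (1/60)·28 + (1/20)·30 + (1/60)·32 + (1/60)·35 + (1/30)·36 + (1/30)·40 + (1/60)·42 + (1/60)·45 + (1/60)·48 + (1/60)·50 + (1/60)·54 + (1/60)·60 = 77/4
Expected profit = 77/4 − 6 = 53/4 ≈ $13.25

$13.25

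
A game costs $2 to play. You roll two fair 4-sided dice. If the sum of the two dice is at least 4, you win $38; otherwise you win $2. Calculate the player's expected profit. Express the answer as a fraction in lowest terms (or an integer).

E[payout] = (3/16)·2 + (13/16)·38 = 125/4
Expected profit = 125/4 − 2 = 117/4

117/4 dollars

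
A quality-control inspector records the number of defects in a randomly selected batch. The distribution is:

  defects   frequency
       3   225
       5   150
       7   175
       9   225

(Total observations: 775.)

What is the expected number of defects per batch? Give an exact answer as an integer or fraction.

187/31

Total = 775, so P(defects=3) = 225/775, etc.
E[X] = (9/31)·3 + (6/31)·5 + (7/31)·7 + (9/31)·9
     = 187/31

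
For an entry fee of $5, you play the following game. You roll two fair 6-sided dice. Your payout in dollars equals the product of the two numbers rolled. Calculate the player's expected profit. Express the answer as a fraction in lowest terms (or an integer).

Distribution of the product of the two numbers rolled: 1 w.p. 1/36, 2 w.p. 1/18, 3 w.p. 1/18, 4 w.p. 1/12, 5 w.p. 1/18, 6 w.p. 1/9, …
E[payout] = (1/36)·1 + (1/18)·2 + (1/18)·3 + (1/12)·4 + (1/18)·5 + (1/9)·6 + (1/18)·8 + (1/36)·9 + (1/18)·10 + (1/9)·12 + (1/18)·15 + (1/36)·16 + (1/18)·18 + (1/18)·20 + (1/18)·24 + (1/36)·25 + (1/18)·30 + (1/36)·36 = 49/4
Expected profit = 49/4 − 5 = 29/4

29/4 dollars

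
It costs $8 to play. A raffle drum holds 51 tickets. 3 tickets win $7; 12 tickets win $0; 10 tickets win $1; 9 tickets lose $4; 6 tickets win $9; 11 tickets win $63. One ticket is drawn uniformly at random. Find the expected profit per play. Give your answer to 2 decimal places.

$6.55

E[payout] = (3/51)·7 + (12/51)·0 + (10/51)·1 + (9/51)·(-4) + (6/51)·9 + (11/51)·63 = 742/51
Expected profit = 742/51 − 8 = 334/51 ≈ $6.55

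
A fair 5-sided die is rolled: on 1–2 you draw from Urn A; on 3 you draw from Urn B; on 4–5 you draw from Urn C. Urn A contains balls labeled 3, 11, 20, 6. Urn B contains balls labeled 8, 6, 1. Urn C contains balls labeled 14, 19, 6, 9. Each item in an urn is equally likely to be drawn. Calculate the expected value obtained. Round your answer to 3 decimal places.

9.800

E[X | Urn A] = (3 + 11 + 20 + 6)/4 = 10
E[X | Urn B] = (8 + 6 + 1)/3 = 5
E[X | Urn C] = (14 + 19 + 6 + 9)/4 = 12
E[X] = (2/5)·10 + (1/5)·5 + (2/5)·12 = 49/5 ≈ 9.800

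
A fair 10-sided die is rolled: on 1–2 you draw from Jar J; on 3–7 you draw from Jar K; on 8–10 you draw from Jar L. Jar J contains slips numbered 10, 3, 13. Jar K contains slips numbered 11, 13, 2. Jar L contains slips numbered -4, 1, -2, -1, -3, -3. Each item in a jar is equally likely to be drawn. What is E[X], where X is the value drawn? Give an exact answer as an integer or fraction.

E[X | Jar J] = (10 + 3 + 13)/3 = 26/3
E[X | Jar K] = (11 + 13 + 2)/3 = 26/3
E[X | Jar L] = (-4 + 1 − 2 − 1 − 3 − 3)/6 = -2
E[X] = (1/5)·26/3 + (1/2)·26/3 + (3/10)·(-2) = 82/15

82/15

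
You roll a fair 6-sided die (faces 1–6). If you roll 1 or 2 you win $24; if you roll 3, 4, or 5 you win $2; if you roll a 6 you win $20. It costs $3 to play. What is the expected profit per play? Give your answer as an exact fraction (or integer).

E[payout] = (1/2)·2 + (1/6)·20 + (1/3)·24 = 37/3
Expected profit = 37/3 − 3 = 28/3

28/3 dollars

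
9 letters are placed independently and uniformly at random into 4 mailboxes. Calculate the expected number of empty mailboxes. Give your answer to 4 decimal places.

Let Xⱼ=1 if mailbox j is empty. P(Xⱼ=1) = ((4-1)/4)^9 = 19683/262144.
By linearity, E[#empty] = 4·19683/262144 = 19683/65536.
≈ 0.3003

0.3003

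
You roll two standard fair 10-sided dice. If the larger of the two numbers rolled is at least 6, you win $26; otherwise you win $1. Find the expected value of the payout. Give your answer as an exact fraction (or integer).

E[payout] = (1/4)·1 + (3/4)·26 = 79/4

79/4 dollars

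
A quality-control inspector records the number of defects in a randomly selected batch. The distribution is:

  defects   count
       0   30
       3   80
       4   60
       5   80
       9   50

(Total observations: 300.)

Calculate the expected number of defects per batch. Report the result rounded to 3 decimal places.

Total = 300, so P(defects=0) = 30/300, etc.
E[X] = (1/10)·0 + (4/15)·3 + (1/5)·4 + (4/15)·5 + (1/6)·9
     = 133/30 ≈ 4.433

4.433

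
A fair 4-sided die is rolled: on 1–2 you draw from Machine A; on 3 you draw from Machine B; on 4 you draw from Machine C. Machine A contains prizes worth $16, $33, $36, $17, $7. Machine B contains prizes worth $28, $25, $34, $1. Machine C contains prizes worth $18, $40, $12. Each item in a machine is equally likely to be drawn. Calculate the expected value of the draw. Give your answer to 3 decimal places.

E[X | Machine A] = (16 + 33 + 36 + 17 + 7)/5 = 109/5
E[X | Machine B] = (28 + 25 + 34 + 1)/4 = 22
E[X | Machine C] = (18 + 40 + 12)/3 = 70/3
E[X] = (1/2)·109/5 + (1/4)·22 + (1/4)·70/3 = 667/30 ≈ 22.233

$22.233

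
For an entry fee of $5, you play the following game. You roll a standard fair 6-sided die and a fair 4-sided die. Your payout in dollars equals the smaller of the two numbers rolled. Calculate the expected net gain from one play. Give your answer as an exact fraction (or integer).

-35/12 dollars

Distribution of the smaller of the two numbers rolled: 1 w.p. 3/8, 2 w.p. 7/24, 3 w.p. 5/24, 4 w.p. 1/8
E[payout] = (3/8)·1 + (7/24)·2 + (5/24)·3 + (1/8)·4 = 25/12
Expected profit = 25/12 − 5 = -35/12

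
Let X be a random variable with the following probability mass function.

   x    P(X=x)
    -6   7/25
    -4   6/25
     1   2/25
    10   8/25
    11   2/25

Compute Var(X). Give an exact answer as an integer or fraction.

E[X] = (7/25)·(-6) + (6/25)·(-4) + (2/25)·1 + (8/25)·10 + (2/25)·11 = 38/25
E[X²] = (7/25)·36 + (6/25)·16 + (2/25)·1 + (8/25)·100 + (2/25)·121 = 1392/25
Var(X) = 1392/25 − (38/25)² = 33356/625

33356/625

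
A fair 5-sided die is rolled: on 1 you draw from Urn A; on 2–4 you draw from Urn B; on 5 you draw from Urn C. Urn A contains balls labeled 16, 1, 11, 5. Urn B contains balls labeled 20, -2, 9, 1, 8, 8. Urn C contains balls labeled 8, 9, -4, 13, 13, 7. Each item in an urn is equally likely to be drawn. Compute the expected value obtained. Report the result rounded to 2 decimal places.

7.58

E[X | Urn A] = (16 + 1 + 11 + 5)/4 = 33/4
E[X | Urn B] = (20 − 2 + 9 + 1 + 8 + 8)/6 = 22/3
E[X | Urn C] = (8 + 9 − 4 + 13 + 13 + 7)/6 = 23/3
E[X] = (1/5)·33/4 + (3/5)·22/3 + (1/5)·23/3 = 91/12 ≈ 7.58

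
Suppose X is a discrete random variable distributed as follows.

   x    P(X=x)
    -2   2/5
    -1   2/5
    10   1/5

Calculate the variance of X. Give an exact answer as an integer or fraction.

E[X] = (2/5)·(-2) + (2/5)·(-1) + (1/5)·10 = 4/5
E[X²] = (2/5)·4 + (2/5)·1 + (1/5)·100 = 22
Var(X) = 22 − (4/5)² = 534/25

534/25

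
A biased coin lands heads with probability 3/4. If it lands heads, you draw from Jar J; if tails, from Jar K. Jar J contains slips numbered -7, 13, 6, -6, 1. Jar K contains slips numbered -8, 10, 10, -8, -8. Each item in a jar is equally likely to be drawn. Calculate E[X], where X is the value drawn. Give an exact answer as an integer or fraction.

E[X | Jar J] = (-7 + 13 + 6 − 6 + 1)/5 = 7/5
E[X | Jar K] = (-8 + 10 + 10 − 8 − 8)/5 = -4/5
E[X] = (3/4)·7/5 + (1/4)·(-4/5) = 17/20

17/20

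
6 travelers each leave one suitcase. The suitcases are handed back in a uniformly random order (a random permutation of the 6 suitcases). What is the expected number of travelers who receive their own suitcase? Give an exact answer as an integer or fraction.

1

Let Xᵢ = 1 if person i gets their own suitcase. For each i, P(Xᵢ=1) = 1/6.
By linearity of expectation, E[X₁+…+X_6] = 6·(1/6) = 1.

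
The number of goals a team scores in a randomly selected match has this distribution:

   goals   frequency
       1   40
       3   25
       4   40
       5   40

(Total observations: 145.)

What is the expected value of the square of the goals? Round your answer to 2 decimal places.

13.14

Total = 145, so P(goals=1) = 40/145, etc.
E[X²] = (8/29)·1 + (5/29)·9 + (8/29)·16 + (8/29)·25
     = 381/29 ≈ 13.14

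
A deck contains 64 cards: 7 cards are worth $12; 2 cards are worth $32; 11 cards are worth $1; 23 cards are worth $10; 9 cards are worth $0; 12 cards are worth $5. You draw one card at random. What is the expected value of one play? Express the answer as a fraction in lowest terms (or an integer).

449/64 dollars

E[payout] = (7/64)·12 + (2/64)·32 + (11/64)·1 + (23/64)·10 + (9/64)·0 + (12/64)·5 = 449/64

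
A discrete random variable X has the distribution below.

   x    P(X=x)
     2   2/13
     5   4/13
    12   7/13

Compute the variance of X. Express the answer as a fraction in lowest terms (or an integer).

2844/169

E[X] = (2/13)·2 + (4/13)·5 + (7/13)·12 = 108/13
E[X²] = (2/13)·4 + (4/13)·25 + (7/13)·144 = 1116/13
Var(X) = 1116/13 − (108/13)² = 2844/169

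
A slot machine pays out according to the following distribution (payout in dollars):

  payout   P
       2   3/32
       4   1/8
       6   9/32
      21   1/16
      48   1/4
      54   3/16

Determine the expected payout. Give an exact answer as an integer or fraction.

413/16 dollars

E[X] = (3/32)·2 + (1/8)·4 + (9/32)·6 + (1/16)·21 + (1/4)·48 + (3/16)·54
     = 413/16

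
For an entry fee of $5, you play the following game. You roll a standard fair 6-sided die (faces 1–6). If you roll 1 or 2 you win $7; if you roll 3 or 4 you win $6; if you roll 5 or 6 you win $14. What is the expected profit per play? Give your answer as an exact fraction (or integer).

E[payout] = (1/3)·6 + (1/3)·7 + (1/3)·14 = 9
Expected profit = 9 − 5 = 4

$4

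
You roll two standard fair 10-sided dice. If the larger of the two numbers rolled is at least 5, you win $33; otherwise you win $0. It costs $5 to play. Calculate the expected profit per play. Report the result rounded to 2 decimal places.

$22.72

E[payout] = (4/25)·0 + (21/25)·33 = 693/25
Expected profit = 693/25 − 5 = 568/25 ≈ $22.72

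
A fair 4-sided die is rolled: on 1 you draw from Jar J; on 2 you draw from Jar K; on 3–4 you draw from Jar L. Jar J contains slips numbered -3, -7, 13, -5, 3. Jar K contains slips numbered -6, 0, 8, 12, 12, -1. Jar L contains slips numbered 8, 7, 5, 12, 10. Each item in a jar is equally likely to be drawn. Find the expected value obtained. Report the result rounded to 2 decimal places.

5.29

E[X | Jar J] = (-3 − 7 + 13 − 5 + 3)/5 = 1/5
E[X | Jar K] = (-6 + 0 + 8 + 12 + 12 − 1)/6 = 25/6
E[X | Jar L] = (8 + 7 + 5 + 12 + 10)/5 = 42/5
E[X] = (1/4)·1/5 + (1/4)·25/6 + (1/2)·42/5 = 127/24 ≈ 5.29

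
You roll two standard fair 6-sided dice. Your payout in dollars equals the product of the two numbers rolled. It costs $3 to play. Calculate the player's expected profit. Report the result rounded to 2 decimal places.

Distribution of the product of the two numbers rolled: 1 w.p. 1/36, 2 w.p. 1/18, 3 w.p. 1/18, 4 w.p. 1/12, 5 w.p. 1/18, 6 w.p. 1/9, …
E[payout] = (1/36)·1 + (1/18)·2 + (1/18)·3 + (1/12)·4 + (1/18)·5 + (1/9)·6 + (1/18)·8 + (1/36)·9 + (1/18)·10 + (1/9)·12 + (1/18)·15 + (1/36)·16 + (1/18)·18 + (1/18)·20 + (1/18)·24 + (1/36)·25 + (1/18)·30 + (1/36)·36 = 49/4
Expected profit = 49/4 − 3 = 37/4 ≈ $9.25

$9.25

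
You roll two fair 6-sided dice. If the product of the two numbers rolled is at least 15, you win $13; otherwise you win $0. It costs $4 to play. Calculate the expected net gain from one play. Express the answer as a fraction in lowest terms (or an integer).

E[payout] = (23/36)·0 + (13/36)·13 = 169/36
Expected profit = 169/36 − 4 = 25/36

25/36 dollars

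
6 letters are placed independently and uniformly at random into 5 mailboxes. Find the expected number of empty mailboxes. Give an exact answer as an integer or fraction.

4096/3125

Let Xⱼ=1 if mailbox j is empty. P(Xⱼ=1) = ((5-1)/5)^6 = 4096/15625.
By linearity, E[#empty] = 5·4096/15625 = 4096/3125.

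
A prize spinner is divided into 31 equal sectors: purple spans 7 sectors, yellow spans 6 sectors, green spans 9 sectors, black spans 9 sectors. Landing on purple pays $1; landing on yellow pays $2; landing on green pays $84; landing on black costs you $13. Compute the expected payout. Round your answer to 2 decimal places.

$21.23

E[payout] = (7/31)·1 + (6/31)·2 + (9/31)·84 + (9/31)·(-13) = 658/31
≈ $21.23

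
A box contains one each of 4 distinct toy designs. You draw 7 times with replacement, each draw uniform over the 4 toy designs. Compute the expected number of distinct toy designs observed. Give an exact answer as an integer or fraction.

Let Xⱼ=1 if type j appears at least once. P(Xⱼ=1) = 1 − ((4−1)/4)^7 = 14197/16384.
E[#distinct] = 4·14197/16384 = 14197/4096.

14197/4096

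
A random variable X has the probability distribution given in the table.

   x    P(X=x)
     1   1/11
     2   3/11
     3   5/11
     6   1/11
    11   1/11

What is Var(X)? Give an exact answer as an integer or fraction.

844/121

E[X] = (1/11)·1 + (3/11)·2 + (5/11)·3 + (1/11)·6 + (1/11)·11 = 39/11
E[X²] = (1/11)·1 + (3/11)·4 + (5/11)·9 + (1/11)·36 + (1/11)·121 = 215/11
Var(X) = 215/11 − (39/11)² = 844/121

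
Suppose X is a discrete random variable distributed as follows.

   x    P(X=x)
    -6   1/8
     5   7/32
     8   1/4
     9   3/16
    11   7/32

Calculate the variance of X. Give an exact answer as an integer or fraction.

6703/256

E[X] = (1/8)·(-6) + (7/32)·5 + (1/4)·8 + (3/16)·9 + (7/32)·11 = 103/16
E[X²] = (1/8)·36 + (7/32)·25 + (1/4)·64 + (3/16)·81 + (7/32)·121 = 541/8
Var(X) = 541/8 − (103/16)² = 6703/256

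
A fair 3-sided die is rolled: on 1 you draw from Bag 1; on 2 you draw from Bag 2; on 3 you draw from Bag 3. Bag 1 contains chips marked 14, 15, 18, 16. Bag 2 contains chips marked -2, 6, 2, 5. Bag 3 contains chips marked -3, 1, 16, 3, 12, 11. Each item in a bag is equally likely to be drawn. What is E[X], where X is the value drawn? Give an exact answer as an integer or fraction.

151/18

E[X | Bag 1] = (14 + 15 + 18 + 16)/4 = 63/4
E[X | Bag 2] = (-2 + 6 + 2 + 5)/4 = 11/4
E[X | Bag 3] = (-3 + 1 + 16 + 3 + 12 + 11)/6 = 20/3
E[X] = (1/3)·63/4 + (1/3)·11/4 + (1/3)·20/3 = 151/18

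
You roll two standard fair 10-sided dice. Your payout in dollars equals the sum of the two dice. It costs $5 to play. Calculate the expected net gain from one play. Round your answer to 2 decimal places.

$6.00

Distribution of the sum of the two dice: 2 w.p. 1/100, 3 w.p. 1/50, 4 w.p. 3/100, 5 w.p. 1/25, 6 w.p. 1/20, 7 w.p. 3/50, …
E[payout] = (1/100)·2 + (1/50)·3 + (3/100)·4 + (1/25)·5 + (1/20)·6 + (3/50)·7 + (7/100)·8 + (2/25)·9 + (9/100)·10 + (1/10)·11 + (9/100)·12 + (2/25)·13 + (7/100)·14 + (3/50)·15 + (1/20)·16 + (1/25)·17 + (3/100)·18 + (1/50)·19 + (1/100)·20 = 11
Expected profit = 11 − 5 = 6 ≈ $6.00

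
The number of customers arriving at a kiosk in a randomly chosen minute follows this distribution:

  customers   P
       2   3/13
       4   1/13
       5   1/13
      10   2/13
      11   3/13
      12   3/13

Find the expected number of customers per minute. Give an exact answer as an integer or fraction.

E[X] = (3/13)·2 + (1/13)·4 + (1/13)·5 + (2/13)·10 + (3/13)·11 + (3/13)·12
     = 8

8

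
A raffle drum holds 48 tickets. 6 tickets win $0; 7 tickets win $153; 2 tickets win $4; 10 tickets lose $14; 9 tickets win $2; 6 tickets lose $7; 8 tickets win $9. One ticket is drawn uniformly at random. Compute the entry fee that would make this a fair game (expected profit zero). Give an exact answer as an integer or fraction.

329/16 dollars

E[payout] = (6/48)·0 + (7/48)·153 + (2/48)·4 + (10/48)·(-14) + (9/48)·2 + (6/48)·(-7) + (8/48)·9 = 329/16
Fair fee = E[payout] = 329/16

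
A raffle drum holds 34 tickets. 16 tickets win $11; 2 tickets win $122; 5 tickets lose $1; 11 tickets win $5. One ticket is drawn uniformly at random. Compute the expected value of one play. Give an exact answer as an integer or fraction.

E[payout] = (16/34)·11 + (2/34)·122 + (5/34)·(-1) + (11/34)·5 = 235/17

235/17 dollars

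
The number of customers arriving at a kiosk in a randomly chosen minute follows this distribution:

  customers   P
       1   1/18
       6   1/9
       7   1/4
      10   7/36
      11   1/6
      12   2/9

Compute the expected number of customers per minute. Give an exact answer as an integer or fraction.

E[X] = (1/18)·1 + (1/9)·6 + (1/4)·7 + (7/36)·10 + (1/6)·11 + (2/9)·12
     = 107/12

107/12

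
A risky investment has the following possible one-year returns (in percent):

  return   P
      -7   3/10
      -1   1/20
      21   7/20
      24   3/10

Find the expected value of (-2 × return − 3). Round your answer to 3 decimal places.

-27.800

E[-2x-3] = (3/10)·11 + (1/20)·(-1) + (7/20)·(-45) + (3/10)·(-51)
     = -139/5 ≈ -27.800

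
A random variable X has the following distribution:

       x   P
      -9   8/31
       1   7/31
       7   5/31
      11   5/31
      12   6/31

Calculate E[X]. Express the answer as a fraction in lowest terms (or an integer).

97/31

E[X] = (8/31)·(-9) + (7/31)·1 + (5/31)·7 + (5/31)·11 + (6/31)·12
     = 97/31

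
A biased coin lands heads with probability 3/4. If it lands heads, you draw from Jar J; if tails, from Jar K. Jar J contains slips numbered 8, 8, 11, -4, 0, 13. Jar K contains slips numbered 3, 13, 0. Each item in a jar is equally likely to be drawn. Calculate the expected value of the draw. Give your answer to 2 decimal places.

E[X | Jar J] = (8 + 8 + 11 − 4 + 0 + 13)/6 = 6
E[X | Jar K] = (3 + 13 + 0)/3 = 16/3
E[X] = (3/4)·6 + (1/4)·16/3 = 35/6 ≈ 5.83

5.83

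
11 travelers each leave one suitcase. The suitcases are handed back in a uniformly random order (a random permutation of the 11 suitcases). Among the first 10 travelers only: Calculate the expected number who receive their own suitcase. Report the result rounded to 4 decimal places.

0.9091

Let Xᵢ = 1 if person i gets their own suitcase. For each i, P(Xᵢ=1) = 1/11.
By linearity of expectation, E[X₁+…+X_10] = 10·(1/11) = 10/11.
≈ 0.9091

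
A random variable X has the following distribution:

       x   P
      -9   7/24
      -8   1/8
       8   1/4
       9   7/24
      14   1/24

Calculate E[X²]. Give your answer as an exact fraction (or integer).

953/12

E[X²] = (7/24)·81 + (1/8)·64 + (1/4)·64 + (7/24)·81 + (1/24)·196
     = 953/12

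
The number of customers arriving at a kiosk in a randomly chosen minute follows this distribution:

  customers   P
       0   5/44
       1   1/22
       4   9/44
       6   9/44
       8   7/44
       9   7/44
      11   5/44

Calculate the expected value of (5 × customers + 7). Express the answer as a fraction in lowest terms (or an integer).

E[5x+7] = (5/44)·7 + (1/22)·12 + (9/44)·27 + (9/44)·37 + (7/44)·47 + (7/44)·52 + (5/44)·62
     = 819/22

819/22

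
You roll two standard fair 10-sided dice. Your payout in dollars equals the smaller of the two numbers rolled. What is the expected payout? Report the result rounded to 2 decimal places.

$3.85

Distribution of the smaller of the two numbers rolled: 1 w.p. 19/100, 2 w.p. 17/100, 3 w.p. 3/20, 4 w.p. 13/100, 5 w.p. 11/100, 6 w.p. 9/100, …
E[payout] = (19/100)·1 + (17/100)·2 + (3/20)·3 + (13/100)·4 + (11/100)·5 + (9/100)·6 + (7/100)·7 + (1/20)·8 + (3/100)·9 + (1/100)·10 = 77/20
≈ $3.85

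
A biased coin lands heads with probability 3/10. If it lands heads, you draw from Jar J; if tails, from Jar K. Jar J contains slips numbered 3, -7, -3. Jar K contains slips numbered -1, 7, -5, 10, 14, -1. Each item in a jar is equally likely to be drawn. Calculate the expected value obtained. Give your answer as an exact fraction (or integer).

21/10

E[X | Jar J] = (3 − 7 − 3)/3 = -7/3
E[X | Jar K] = (-1 + 7 − 5 + 10 + 14 − 1)/6 = 4
E[X] = (3/10)·(-7/3) + (7/10)·4 = 21/10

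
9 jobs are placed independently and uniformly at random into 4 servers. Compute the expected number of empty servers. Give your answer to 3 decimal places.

Let Xⱼ=1 if server j is empty. P(Xⱼ=1) = ((4-1)/4)^9 = 19683/262144.
By linearity, E[#empty] = 4·19683/262144 = 19683/65536.
≈ 0.300

0.300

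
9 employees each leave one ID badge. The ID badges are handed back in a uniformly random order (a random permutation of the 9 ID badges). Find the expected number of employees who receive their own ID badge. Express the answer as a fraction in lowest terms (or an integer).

Let Xᵢ = 1 if person i gets their own ID badge. For each i, P(Xᵢ=1) = 1/9.
By linearity of expectation, E[X₁+…+X_9] = 9·(1/9) = 1.

1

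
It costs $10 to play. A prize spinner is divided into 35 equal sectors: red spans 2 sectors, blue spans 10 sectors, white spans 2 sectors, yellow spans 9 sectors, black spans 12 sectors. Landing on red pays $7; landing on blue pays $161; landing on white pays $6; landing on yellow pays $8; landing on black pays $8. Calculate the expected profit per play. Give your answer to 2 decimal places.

E[payout] = (2/35)·7 + (10/35)·161 + (2/35)·6 + (9/35)·8 + (12/35)·8 = 1804/35
Expected profit = 1804/35 − 10 = 1454/35 ≈ $41.54

$41.54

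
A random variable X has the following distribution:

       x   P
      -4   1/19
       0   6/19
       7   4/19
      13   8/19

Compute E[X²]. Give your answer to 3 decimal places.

E[X²] = (1/19)·16 + (6/19)·0 + (4/19)·49 + (8/19)·169
     = 1564/19 ≈ 82.316

82.316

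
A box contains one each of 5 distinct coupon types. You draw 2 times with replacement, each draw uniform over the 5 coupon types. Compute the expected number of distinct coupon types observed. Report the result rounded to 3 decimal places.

1.800

Let Xⱼ=1 if type j appears at least once. P(Xⱼ=1) = 1 − ((5−1)/5)^2 = 9/25.
E[#distinct] = 5·9/25 = 9/5.
≈ 1.800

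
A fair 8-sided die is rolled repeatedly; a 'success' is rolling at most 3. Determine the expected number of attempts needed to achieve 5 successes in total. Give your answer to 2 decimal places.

13.33

By linearity (sum of 5 independent geometric waits), E[trials] = 5/p = 5/(3/8) = 40/3.
≈ 13.33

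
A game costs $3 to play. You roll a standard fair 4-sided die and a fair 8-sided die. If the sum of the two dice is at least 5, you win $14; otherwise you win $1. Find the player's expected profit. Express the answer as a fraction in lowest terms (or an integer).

137/16 dollars

E[payout] = (3/16)·1 + (13/16)·14 = 185/16
Expected profit = 185/16 − 3 = 137/16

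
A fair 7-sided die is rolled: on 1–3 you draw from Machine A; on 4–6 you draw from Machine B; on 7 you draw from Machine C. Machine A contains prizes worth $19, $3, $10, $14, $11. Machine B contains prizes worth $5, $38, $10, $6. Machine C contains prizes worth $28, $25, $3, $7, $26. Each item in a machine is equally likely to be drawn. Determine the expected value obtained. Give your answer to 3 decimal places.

E[X | Machine A] = (19 + 3 + 10 + 14 + 11)/5 = 57/5
E[X | Machine B] = (5 + 38 + 10 + 6)/4 = 59/4
E[X | Machine C] = (28 + 25 + 3 + 7 + 26)/5 = 89/5
E[X] = (3/7)·57/5 + (3/7)·59/4 + (1/7)·89/5 = 55/4 ≈ 13.750

$13.750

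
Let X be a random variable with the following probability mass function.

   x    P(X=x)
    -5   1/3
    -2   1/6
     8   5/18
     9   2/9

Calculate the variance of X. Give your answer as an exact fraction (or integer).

E[X] = (1/3)·(-5) + (1/6)·(-2) + (5/18)·8 + (2/9)·9 = 20/9
E[X²] = (1/3)·25 + (1/6)·4 + (5/18)·64 + (2/9)·81 = 403/9
Var(X) = 403/9 − (20/9)² = 3227/81

3227/81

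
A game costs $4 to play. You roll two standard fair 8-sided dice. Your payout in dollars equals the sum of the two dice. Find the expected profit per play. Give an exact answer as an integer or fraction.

$5

Distribution of the sum of the two dice: 2 w.p. 1/64, 3 w.p. 1/32, 4 w.p. 3/64, 5 w.p. 1/16, 6 w.p. 5/64, 7 w.p. 3/32, …
E[payout] = (1/64)·2 + (1/32)·3 + (3/64)·4 + (1/16)·5 + (5/64)·6 + (3/32)·7 + (7/64)·8 + (1/8)·9 + (7/64)·10 + (3/32)·11 + (5/64)·12 + (1/16)·13 + (3/64)·14 + (1/32)·15 + (1/64)·16 = 9
Expected profit = 9 − 4 = 5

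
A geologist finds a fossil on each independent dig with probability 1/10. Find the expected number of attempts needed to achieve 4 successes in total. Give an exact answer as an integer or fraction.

By linearity (sum of 4 independent geometric waits), E[trials] = 4/p = 4/(1/10) = 40.

40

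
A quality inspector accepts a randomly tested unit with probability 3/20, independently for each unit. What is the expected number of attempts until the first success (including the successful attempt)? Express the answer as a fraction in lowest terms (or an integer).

For a geometric distribution, E[trials] = 1/p = 1/(3/20) = 20/3.

20/3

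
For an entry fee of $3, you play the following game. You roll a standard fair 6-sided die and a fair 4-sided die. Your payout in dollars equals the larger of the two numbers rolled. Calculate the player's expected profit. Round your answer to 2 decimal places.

$0.92

Distribution of the larger of the two numbers rolled: 1 w.p. 1/24, 2 w.p. 1/8, 3 w.p. 5/24, 4 w.p. 7/24, 5 w.p. 1/6, 6 w.p. 1/6
E[payout] = (1/24)·1 + (1/8)·2 + (5/24)·3 + (7/24)·4 + (1/6)·5 + (1/6)·6 = 47/12
Expected profit = 47/12 − 3 = 11/12 ≈ $0.92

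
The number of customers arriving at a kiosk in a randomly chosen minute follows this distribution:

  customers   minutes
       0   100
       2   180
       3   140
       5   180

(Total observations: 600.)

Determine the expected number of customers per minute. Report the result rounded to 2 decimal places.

2.80

Total = 600, so P(customers=0) = 100/600, etc.
E[X] = (1/6)·0 + (3/10)·2 + (7/30)·3 + (3/10)·5
     = 14/5 ≈ 2.80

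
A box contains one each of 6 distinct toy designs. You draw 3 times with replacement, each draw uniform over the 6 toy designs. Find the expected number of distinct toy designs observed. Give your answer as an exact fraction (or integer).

Let Xⱼ=1 if type j appears at least once. P(Xⱼ=1) = 1 − ((6−1)/6)^3 = 91/216.
E[#distinct] = 6·91/216 = 91/36.

91/36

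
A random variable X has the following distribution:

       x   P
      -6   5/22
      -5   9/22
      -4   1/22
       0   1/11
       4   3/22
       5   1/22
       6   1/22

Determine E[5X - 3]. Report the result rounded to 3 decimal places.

E[5x-3] = (5/22)·(-33) + (9/22)·(-28) + (1/22)·(-23) + (1/11)·(-3) + (3/22)·17 + (1/22)·22 + (1/22)·27
     = -173/11 ≈ -15.727

-15.727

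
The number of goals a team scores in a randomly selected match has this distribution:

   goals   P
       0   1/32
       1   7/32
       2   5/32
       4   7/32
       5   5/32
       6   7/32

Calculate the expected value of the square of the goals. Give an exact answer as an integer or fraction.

E[X²] = (1/32)·0 + (7/32)·1 + (5/32)·4 + (7/32)·16 + (5/32)·25 + (7/32)·36
     = 129/8

129/8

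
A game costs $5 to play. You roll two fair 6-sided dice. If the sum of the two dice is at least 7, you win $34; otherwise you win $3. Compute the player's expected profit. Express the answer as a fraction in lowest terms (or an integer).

193/12 dollars

E[payout] = (5/12)·3 + (7/12)·34 = 253/12
Expected profit = 253/12 − 5 = 193/12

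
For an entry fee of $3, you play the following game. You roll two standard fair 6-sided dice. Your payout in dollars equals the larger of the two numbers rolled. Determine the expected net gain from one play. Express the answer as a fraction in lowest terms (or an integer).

Distribution of the larger of the two numbers rolled: 1 w.p. 1/36, 2 w.p. 1/12, 3 w.p. 5/36, 4 w.p. 7/36, 5 w.p. 1/4, 6 w.p. 11/36
E[payout] = (1/36)·1 + (1/12)·2 + (5/36)·3 + (7/36)·4 + (1/4)·5 + (11/36)·6 = 161/36
Expected profit = 161/36 − 3 = 53/36

53/36 dollars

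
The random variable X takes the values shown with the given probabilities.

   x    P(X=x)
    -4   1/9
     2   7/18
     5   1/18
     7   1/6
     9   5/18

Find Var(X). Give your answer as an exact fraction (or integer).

5537/324

E[X] = (1/9)·(-4) + (7/18)·2 + (1/18)·5 + (1/6)·7 + (5/18)·9 = 77/18
E[X²] = (1/9)·16 + (7/18)·4 + (1/18)·25 + (1/6)·49 + (5/18)·81 = 637/18
Var(X) = 637/18 − (77/18)² = 5537/324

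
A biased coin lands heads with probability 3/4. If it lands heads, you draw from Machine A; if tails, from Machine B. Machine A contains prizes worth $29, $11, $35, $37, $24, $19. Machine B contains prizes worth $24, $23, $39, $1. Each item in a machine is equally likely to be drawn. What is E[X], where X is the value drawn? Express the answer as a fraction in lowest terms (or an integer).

E[X | Machine A] = (29 + 11 + 35 + 37 + 24 + 19)/6 = 155/6
E[X | Machine B] = (24 + 23 + 39 + 1)/4 = 87/4
E[X] = (3/4)·155/6 + (1/4)·87/4 = 397/16

397/16 dollars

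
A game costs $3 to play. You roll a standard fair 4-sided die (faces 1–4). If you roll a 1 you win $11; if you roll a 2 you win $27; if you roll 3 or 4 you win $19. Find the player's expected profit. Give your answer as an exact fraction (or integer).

$16

E[payout] = (1/4)·11 + (1/2)·19 + (1/4)·27 = 19
Expected profit = 19 − 3 = 16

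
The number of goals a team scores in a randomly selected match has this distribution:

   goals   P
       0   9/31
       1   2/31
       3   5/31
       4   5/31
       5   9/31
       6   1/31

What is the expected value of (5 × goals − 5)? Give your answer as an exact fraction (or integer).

E[5x-5] = (9/31)·(-5) + (2/31)·0 + (5/31)·10 + (5/31)·15 + (9/31)·20 + (1/31)·25
     = 285/31

285/31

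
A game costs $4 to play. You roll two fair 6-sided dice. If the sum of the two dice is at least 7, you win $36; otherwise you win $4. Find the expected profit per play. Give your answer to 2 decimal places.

$18.67

E[payout] = (5/12)·4 + (7/12)·36 = 68/3
Expected profit = 68/3 − 4 = 56/3 ≈ $18.67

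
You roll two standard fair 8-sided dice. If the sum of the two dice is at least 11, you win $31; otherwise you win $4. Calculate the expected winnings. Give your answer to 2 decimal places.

$12.86

E[payout] = (43/64)·4 + (21/64)·31 = 823/64
≈ $12.86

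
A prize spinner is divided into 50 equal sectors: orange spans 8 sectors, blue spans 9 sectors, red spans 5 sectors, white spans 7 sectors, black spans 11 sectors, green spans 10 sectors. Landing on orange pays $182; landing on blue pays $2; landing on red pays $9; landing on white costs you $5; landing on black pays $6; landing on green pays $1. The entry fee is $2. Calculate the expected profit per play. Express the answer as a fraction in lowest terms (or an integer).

146/5 dollars

E[payout] = (8/50)·182 + (9/50)·2 + (5/50)·9 + (7/50)·(-5) + (11/50)·6 + (10/50)·1 = 156/5
Expected profit = 156/5 − 2 = 146/5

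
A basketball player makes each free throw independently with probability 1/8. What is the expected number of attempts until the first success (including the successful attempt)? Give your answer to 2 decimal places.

For a geometric distribution, E[trials] = 1/p = 1/(1/8) = 8.
≈ 8.00

8.00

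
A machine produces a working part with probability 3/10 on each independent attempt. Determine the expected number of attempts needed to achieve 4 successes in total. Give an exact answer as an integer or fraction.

By linearity (sum of 4 independent geometric waits), E[trials] = 4/p = 4/(3/10) = 40/3.

40/3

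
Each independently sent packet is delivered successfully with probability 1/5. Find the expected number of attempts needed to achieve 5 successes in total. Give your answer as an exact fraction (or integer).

25

By linearity (sum of 5 independent geometric waits), E[trials] = 5/p = 5/(1/5) = 25.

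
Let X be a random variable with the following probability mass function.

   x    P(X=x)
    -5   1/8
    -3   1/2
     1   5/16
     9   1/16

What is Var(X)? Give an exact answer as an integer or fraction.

183/16

E[X] = (1/8)·(-5) + (1/2)·(-3) + (5/16)·1 + (1/16)·9 = -5/4
E[X²] = (1/8)·25 + (1/2)·9 + (5/16)·1 + (1/16)·81 = 13
Var(X) = 13 − (-5/4)² = 183/16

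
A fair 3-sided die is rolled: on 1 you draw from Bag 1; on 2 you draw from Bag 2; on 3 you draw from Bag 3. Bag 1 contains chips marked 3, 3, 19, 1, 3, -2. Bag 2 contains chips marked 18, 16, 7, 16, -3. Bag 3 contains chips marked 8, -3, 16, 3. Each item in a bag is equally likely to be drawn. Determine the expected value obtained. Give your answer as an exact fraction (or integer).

E[X | Bag 1] = (3 + 3 + 19 + 1 + 3 − 2)/6 = 9/2
E[X | Bag 2] = (18 + 16 + 7 + 16 − 3)/5 = 54/5
E[X | Bag 3] = (8 − 3 + 16 + 3)/4 = 6
E[X] = (1/3)·9/2 + (1/3)·54/5 + (1/3)·6 = 71/10

71/10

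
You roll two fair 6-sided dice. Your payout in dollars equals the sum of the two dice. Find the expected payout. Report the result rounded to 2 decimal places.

$7.00

Distribution of the sum of the two dice: 2 w.p. 1/36, 3 w.p. 1/18, 4 w.p. 1/12, 5 w.p. 1/9, 6 w.p. 5/36, 7 w.p. 1/6, …
E[payout] = (1/36)·2 + (1/18)·3 + (1/12)·4 + (1/9)·5 + (5/36)·6 + (1/6)·7 + (5/36)·8 + (1/9)·9 + (1/12)·10 + (1/18)·11 + (1/36)·12 = 7
≈ $7.00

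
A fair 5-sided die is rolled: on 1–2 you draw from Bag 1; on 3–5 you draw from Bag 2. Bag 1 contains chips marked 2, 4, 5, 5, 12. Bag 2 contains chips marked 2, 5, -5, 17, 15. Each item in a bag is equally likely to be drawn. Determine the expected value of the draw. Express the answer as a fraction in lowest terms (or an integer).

158/25

E[X | Bag 1] = (2 + 4 + 5 + 5 + 12)/5 = 28/5
E[X | Bag 2] = (2 + 5 − 5 + 17 + 15)/5 = 34/5
E[X] = (2/5)·28/5 + (3/5)·34/5 = 158/25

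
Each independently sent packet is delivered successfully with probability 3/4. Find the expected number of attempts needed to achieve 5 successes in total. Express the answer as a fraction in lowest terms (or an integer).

By linearity (sum of 5 independent geometric waits), E[trials] = 5/p = 5/(3/4) = 20/3.

20/3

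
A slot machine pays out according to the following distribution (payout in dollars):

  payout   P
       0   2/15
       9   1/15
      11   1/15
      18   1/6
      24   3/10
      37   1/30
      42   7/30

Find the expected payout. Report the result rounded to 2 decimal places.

E[X] = (2/15)·0 + (1/15)·9 + (1/15)·11 + (1/6)·18 + (3/10)·24 + (1/30)·37 + (7/30)·42
     = 677/30 ≈ 22.57

$22.57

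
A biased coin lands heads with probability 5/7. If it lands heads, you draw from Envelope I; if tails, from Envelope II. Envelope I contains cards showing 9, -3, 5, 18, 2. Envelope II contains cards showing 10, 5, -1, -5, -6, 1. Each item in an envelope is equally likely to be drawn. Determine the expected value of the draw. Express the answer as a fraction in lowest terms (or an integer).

E[X | Envelope I] = (9 − 3 + 5 + 18 + 2)/5 = 31/5
E[X | Envelope II] = (10 + 5 − 1 − 5 − 6 + 1)/6 = 2/3
E[X] = (5/7)·31/5 + (2/7)·2/3 = 97/21

97/21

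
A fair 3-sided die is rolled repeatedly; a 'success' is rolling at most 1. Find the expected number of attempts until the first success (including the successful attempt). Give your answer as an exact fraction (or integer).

3

For a geometric distribution, E[trials] = 1/p = 1/(1/3) = 3.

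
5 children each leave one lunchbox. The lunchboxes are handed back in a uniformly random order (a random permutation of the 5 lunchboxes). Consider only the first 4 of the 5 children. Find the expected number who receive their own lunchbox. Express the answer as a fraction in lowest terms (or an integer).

Let Xᵢ = 1 if person i gets their own lunchbox. For each i, P(Xᵢ=1) = 1/5.
By linearity of expectation, E[X₁+…+X_4] = 4·(1/5) = 4/5.

4/5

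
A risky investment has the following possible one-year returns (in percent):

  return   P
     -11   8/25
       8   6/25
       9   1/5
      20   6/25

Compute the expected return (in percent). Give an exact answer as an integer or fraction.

5

E[X] = (8/25)·(-11) + (6/25)·8 + (1/5)·9 + (6/25)·20
     = 5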